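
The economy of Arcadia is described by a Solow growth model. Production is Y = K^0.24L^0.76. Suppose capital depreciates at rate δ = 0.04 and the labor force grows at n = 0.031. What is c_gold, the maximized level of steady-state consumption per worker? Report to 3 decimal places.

c_gold ≈ 1.116

Capital per worker breaks even when investment replaces (n + δ)·k; here n + δ = 0.071.
Golden rule sets MPK = n+δ: 0.24·k^(0.24−1) = 0.071, so k_gold = (0.24/0.071)^(1/0.76) ≈ 4.9658.
y_gold = 4.9658^0.24 ≈ 1.4691.
c_gold = y_gold − (n+δ)·k_gold = 1.4691 − 0.071·4.9658 ≈ 1.1165.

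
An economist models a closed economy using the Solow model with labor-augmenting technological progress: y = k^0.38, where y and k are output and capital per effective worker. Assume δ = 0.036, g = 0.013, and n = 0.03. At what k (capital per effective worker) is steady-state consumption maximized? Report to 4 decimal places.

k_gold ≈ 12.5966

Break-even investment rate: n + g + δ = 0.03 + 0.013 + 0.036 = 0.079.
Setting f'(k) = n+g+δ gives 0.38·k^(0.38−1) = 0.079, hence k_gold = (0.38/0.079)^(1/0.62) ≈ 12.5966.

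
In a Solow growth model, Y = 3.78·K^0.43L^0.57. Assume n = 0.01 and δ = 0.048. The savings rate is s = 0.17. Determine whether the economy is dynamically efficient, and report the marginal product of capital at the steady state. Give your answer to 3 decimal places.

Break-even investment rate: n + δ = 0.01 + 0.048 = 0.058.
Steady-state k*: s·A·k^0.43 = 0.058·k gives k* = (0.17·3.78/0.058)^(1/0.57) ≈ 67.9952.
MPK = 0.43·3.78·67.9952^(-0.57) ≈ 0.1467.
MPK > n+δ = 0.058, so the economy is dynamically efficient (under-saving).

dynamically efficient; MPK ≈ 0.147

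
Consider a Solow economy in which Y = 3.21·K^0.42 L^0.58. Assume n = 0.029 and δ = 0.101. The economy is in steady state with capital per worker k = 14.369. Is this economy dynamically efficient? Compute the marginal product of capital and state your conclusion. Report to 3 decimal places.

dynamically efficient; MPK ≈ 0.287

Break-even investment rate: n + δ = 0.029 + 0.101 = 0.13.
MPK = 0.42·3.21·k^(0.42−1) = 0.42·3.21·14.369^(-0.58) ≈ 0.2874.
MPK > 0.13, so the economy is dynamically efficient (under-saving).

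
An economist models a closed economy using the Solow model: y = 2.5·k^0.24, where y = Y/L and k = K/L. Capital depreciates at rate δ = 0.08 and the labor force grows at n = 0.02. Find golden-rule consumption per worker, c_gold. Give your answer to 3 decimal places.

c_gold ≈ 3.346

Capital per worker breaks even when investment replaces (n + δ)·k; here n + δ = 0.1.
At the golden rule the marginal product of capital equals n+δ: 0.24·2.5·k^(0.24−1) = 0.1. Solving, k_gold = (0.24·2.5/0.1)^(1/0.76) ≈ 10.5653.
y_gold = 2.5·10.5653^0.24 ≈ 4.4022.
c_gold = y_gold − (n+δ)·k_gold = 4.4022 − 0.1·10.5653 ≈ 3.3457.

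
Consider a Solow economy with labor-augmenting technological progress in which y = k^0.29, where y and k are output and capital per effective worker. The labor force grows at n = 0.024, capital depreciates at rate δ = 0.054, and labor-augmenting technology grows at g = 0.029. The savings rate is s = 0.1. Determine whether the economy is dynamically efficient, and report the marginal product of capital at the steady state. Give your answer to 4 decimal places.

dynamically efficient; MPK ≈ 0.3103

n + g + δ = 0.024 + 0.029 + 0.054 = 0.107.
Steady-state k*: s·k^0.29 = 0.107·k gives k* = (0.1/0.107)^(1/0.71) ≈ 0.9091.
MPK = 0.29·0.9091^(-0.71) ≈ 0.3103.
MPK > n+g+δ = 0.107, so the economy is dynamically efficient (under-saving).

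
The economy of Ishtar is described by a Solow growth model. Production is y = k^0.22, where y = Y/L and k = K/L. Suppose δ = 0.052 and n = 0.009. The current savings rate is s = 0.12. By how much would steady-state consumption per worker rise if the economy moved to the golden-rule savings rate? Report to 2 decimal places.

The effective depreciation rate is n + δ = 0.009 + 0.052 = 0.061.
Current steady state (s = 0.12): k* = (0.12/0.061)^(1/0.78) ≈ 2.3809, y* = 2.3809^0.22 ≈ 1.2103, c* = (1−0.12)·1.2103 ≈ 1.0650.
Golden rule sets MPK = n+δ: 0.22·k^(0.22−1) = 0.061, so k_gold = (0.22/0.061)^(1/0.78) ≈ 5.1787.
y_gold = 5.1787^0.22 ≈ 1.4359, c_gold = y_gold − 0.061·k_gold ≈ 1.1200.
Gain: Δc = 1.1200 − 1.0650 ≈ 0.0550.

Δc ≈ 0.05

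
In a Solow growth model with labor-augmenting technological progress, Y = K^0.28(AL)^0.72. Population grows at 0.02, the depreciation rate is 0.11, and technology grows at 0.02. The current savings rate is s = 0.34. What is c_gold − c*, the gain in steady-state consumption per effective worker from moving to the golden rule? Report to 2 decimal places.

Δc ≈ 0.01

Break-even investment rate: n + g + δ = 0.02 + 0.02 + 0.11 = 0.15.
Current steady state (s = 0.34): k* = (0.34/0.15)^(1/0.72) ≈ 3.1160, y* = 3.1160^0.28 ≈ 1.3747, c* = (1−0.34)·1.3747 ≈ 0.9073.
At the golden rule the marginal product of capital equals n+g+δ: 0.28·k^(0.28−1) = 0.15. Solving, k_gold = (0.28/0.15)^(1/0.72) ≈ 2.3795.
y_gold = 2.3795^0.28 ≈ 1.2747, c_gold = y_gold − 0.15·k_gold ≈ 0.9178.
Gain: Δc = 0.9178 − 0.9073 ≈ 0.0105.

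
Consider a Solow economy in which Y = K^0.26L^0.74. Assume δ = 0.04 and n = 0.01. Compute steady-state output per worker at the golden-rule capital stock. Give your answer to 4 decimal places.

y_gold ≈ 1.7847

The effective depreciation rate is n + δ = 0.01 + 0.04 = 0.05.
Maximizing c = f(k) − (n+δ)·k gives f'(k) = n+δ, i.e. 0.26·k^(0.26−1) = 0.05, so k_gold = (0.26/0.05)^(1/0.74) ≈ 9.2805.
Output: y_gold = k_gold^0.26 = 9.2805^0.26 ≈ 1.7847.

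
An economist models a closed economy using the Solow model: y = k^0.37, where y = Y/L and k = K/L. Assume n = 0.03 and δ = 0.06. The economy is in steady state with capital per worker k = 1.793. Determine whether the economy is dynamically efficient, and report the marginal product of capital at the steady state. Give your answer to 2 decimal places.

dynamically efficient; MPK ≈ 0.26

The effective depreciation rate is n + δ = 0.03 + 0.06 = 0.09.
MPK = 0.37·k^(0.37−1) = 0.37·1.793^(-0.63) ≈ 0.2561.
MPK > 0.09, so the economy is dynamically efficient (under-saving).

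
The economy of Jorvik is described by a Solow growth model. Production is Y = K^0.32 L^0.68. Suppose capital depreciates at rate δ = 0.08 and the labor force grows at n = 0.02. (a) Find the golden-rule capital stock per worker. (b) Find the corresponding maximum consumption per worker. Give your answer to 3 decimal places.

n + δ = 0.02 + 0.08 = 0.1.
Golden rule sets MPK = n+δ: 0.32·k^(0.32−1) = 0.1, so k_gold = (0.32/0.1)^(1/0.68) ≈ 5.5318.
y_gold = 5.5318^0.32 ≈ 1.7287; c_gold = y_gold − 0.1·k_gold ≈ 1.1755.

(a) k_gold ≈ 5.532; (b) c_gold ≈ 1.176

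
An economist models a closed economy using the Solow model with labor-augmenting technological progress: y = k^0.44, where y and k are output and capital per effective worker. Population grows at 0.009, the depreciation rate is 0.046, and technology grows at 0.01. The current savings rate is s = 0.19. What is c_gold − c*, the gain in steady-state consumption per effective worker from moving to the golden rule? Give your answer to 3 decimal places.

Δc ≈ 0.635

n + g + δ = 0.009 + 0.01 + 0.046 = 0.065.
Current steady state (s = 0.19): k* = (0.19/0.065)^(1/0.56) ≈ 6.7898, y* = 6.7898^0.44 ≈ 2.3228, c* = (1−0.19)·2.3228 ≈ 1.8815.
Maximizing c = f(k) − (n+g+δ)·k gives f'(k) = n+g+δ, i.e. 0.44·k^(0.44−1) = 0.065, so k_gold = (0.44/0.065)^(1/0.56) ≈ 30.4163.
y_gold = 30.4163^0.44 ≈ 4.4933, c_gold = y_gold − 0.065·k_gold ≈ 2.5163.
Gain: Δc = 2.5163 − 1.8815 ≈ 0.6348.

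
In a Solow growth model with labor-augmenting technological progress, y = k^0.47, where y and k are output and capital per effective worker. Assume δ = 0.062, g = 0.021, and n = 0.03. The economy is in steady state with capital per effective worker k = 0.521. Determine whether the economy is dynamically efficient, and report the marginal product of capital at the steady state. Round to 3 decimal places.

The effective depreciation rate is n + g + δ = 0.03 + 0.021 + 0.062 = 0.113.
MPK = 0.47·k^(0.47−1) = 0.47·0.521^(-0.53) ≈ 0.6640.
MPK > 0.113, so the economy is dynamically efficient (under-saving).

dynamically efficient; MPK ≈ 0.664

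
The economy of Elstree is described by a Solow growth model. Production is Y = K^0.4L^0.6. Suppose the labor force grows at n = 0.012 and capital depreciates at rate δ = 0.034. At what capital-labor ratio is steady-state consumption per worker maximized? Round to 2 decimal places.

n + δ = 0.012 + 0.034 = 0.046.
At the golden rule the marginal product of capital equals n+δ: 0.4·k^(0.4−1) = 0.046. Solving, k_gold = (0.4/0.046)^(1/0.6) ≈ 36.7708.

k_gold ≈ 36.77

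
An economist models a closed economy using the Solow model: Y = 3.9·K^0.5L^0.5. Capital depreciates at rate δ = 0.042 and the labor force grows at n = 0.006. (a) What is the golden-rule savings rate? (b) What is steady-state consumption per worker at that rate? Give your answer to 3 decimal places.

n + δ = 0.006 + 0.042 = 0.048.
For Cobb-Douglas, s_gold equals capital's share: s_gold = 0.5.
Golden rule sets MPK = n+δ: 0.5·3.9·k^(0.5−1) = 0.048, so k_gold = (0.5·3.9/0.048)^(1/0.5) ≈ 1650.3906.
y_gold = 3.9·1650.3906^0.5 ≈ 158.4375; c_gold = (1−0.5)·y_gold ≈ 79.2188.

(a) s_gold = 0.500; (b) c_gold ≈ 79.219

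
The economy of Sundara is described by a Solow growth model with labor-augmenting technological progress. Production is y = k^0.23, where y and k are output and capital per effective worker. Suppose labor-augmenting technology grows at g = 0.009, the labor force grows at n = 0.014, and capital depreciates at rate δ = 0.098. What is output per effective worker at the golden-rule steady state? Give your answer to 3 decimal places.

Capital per effective worker breaks even when investment replaces (n + g + δ)·k; here n + g + δ = 0.121.
Setting f'(k) = n+g+δ gives 0.23·k^(0.23−1) = 0.121, hence k_gold = (0.23/0.121)^(1/0.77) ≈ 2.3028.
Output: y_gold = k_gold^0.23 = 2.3028^0.23 ≈ 1.2115.

y_gold ≈ 1.211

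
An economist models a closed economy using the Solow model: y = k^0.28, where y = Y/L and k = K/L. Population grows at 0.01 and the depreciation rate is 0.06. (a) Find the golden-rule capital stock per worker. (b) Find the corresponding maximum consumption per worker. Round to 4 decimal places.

(a) k_gold ≈ 6.8580; (b) c_gold ≈ 1.2344

The effective depreciation rate is n + δ = 0.01 + 0.06 = 0.07.
At the golden rule the marginal product of capital equals n+δ: 0.28·k^(0.28−1) = 0.07. Solving, k_gold = (0.28/0.07)^(1/0.72) ≈ 6.8580.
y_gold = 6.8580^0.28 ≈ 1.7145; c_gold = y_gold − 0.07·k_gold ≈ 1.2344.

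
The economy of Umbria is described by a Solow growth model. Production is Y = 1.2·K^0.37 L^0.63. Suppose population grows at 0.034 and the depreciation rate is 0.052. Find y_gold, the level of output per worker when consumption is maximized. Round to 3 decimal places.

Break-even investment rate: n + δ = 0.034 + 0.052 = 0.086.
Maximizing c = f(k) − (n+δ)·k gives f'(k) = n+δ, i.e. 0.37·1.2·k^(0.37−1) = 0.086, so k_gold = (0.37·1.2/0.086)^(1/0.63) ≈ 13.5383.
Output: y_gold = 1.2·k_gold^0.37 = 1.2·13.5383^0.37 ≈ 3.1467.

y_gold ≈ 3.147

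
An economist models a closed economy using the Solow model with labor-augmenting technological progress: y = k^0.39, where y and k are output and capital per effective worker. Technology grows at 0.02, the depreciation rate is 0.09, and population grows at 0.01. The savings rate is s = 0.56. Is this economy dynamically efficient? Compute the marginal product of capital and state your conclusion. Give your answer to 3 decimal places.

The effective depreciation rate is n + g + δ = 0.01 + 0.02 + 0.09 = 0.12.
Steady-state k*: s·k^0.39 = 0.12·k gives k* = (0.56/0.12)^(1/0.61) ≈ 12.4949.
MPK = 0.39·12.4949^(-0.61) ≈ 0.0836.
MPK < n+g+δ = 0.12, so the economy is dynamically inefficient (over-saving).

dynamically inefficient; MPK ≈ 0.084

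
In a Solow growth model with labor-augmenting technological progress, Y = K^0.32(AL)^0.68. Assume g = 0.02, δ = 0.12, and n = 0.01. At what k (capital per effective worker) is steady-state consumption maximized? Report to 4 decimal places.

Capital per effective worker breaks even when investment replaces (n + g + δ)·k; here n + g + δ = 0.15.
Maximizing c = f(k) − (n+g+δ)·k gives f'(k) = n+g+δ, i.e. 0.32·k^(0.32−1) = 0.15, so k_gold = (0.32/0.15)^(1/0.68) ≈ 3.0473.

k_gold ≈ 3.0473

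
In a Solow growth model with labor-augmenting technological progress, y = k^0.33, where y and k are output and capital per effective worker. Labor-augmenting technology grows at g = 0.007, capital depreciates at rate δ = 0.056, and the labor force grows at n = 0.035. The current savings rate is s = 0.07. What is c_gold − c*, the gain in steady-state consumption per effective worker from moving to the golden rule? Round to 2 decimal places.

Break-even investment rate: n + g + δ = 0.035 + 0.007 + 0.056 = 0.098.
Current steady state (s = 0.07): k* = (0.07/0.098)^(1/0.67) ≈ 0.6052, y* = 0.6052^0.33 ≈ 0.8473, c* = (1−0.07)·0.8473 ≈ 0.7880.
Setting f'(k) = n+g+δ gives 0.33·k^(0.33−1) = 0.098, hence k_gold = (0.33/0.098)^(1/0.67) ≈ 6.1235.
y_gold = 6.1235^0.33 ≈ 1.8185, c_gold = y_gold − 0.098·k_gold ≈ 1.2184.
Gain: Δc = 1.2184 − 0.7880 ≈ 0.4304.

Δc ≈ 0.43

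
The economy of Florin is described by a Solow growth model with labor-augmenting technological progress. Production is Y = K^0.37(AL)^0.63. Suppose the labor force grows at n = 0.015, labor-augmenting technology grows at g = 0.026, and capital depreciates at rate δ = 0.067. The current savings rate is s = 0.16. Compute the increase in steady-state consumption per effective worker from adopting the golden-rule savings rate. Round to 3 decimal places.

Δc ≈ 0.240

Break-even investment rate: n + g + δ = 0.015 + 0.026 + 0.067 = 0.108.
Current steady state (s = 0.16): k* = (0.16/0.108)^(1/0.63) ≈ 1.8661, y* = 1.8661^0.37 ≈ 1.2597, c* = (1−0.16)·1.2597 ≈ 1.0581.
Maximizing c = f(k) − (n+g+δ)·k gives f'(k) = n+g+δ, i.e. 0.37·k^(0.37−1) = 0.108, so k_gold = (0.37/0.108)^(1/0.63) ≈ 7.0608.
y_gold = 7.0608^0.37 ≈ 2.0610, c_gold = y_gold − 0.108·k_gold ≈ 1.2984.
Gain: Δc = 1.2984 − 1.0581 ≈ 0.2403.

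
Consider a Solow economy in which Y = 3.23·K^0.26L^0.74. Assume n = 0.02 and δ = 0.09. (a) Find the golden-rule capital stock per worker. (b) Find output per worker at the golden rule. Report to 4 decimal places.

(a) k_gold ≈ 15.5937; (b) y_gold ≈ 6.5974

Capital per worker breaks even when investment replaces (n + δ)·k; here n + δ = 0.11.
Setting f'(k) = n+δ gives 0.26·3.23·k^(0.26−1) = 0.11, hence k_gold = (0.26·3.23/0.11)^(1/0.74) ≈ 15.5937.
y_gold = 3.23·15.5937^0.26 ≈ 6.5974.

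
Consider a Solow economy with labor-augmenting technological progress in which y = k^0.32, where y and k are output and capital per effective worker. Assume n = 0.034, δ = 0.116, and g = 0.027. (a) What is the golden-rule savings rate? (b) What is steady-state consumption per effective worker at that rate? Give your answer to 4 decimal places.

(a) s_gold = 0.3200; (b) c_gold ≈ 0.8985

n + g + δ = 0.034 + 0.027 + 0.116 = 0.177.
For Cobb-Douglas, s_gold equals capital's share: s_gold = 0.32.
At the golden rule the marginal product of capital equals n+g+δ: 0.32·k^(0.32−1) = 0.177. Solving, k_gold = (0.32/0.177)^(1/0.68) ≈ 2.3889.
y_gold = 2.3889^0.32 ≈ 1.3214; c_gold = (1−0.32)·y_gold ≈ 0.8985.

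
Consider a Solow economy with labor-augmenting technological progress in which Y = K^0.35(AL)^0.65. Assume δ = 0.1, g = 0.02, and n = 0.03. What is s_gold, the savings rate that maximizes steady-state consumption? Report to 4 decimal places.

s_gold = 0.3500

n + g + δ = 0.03 + 0.02 + 0.1 = 0.15.
At the golden rule MPK = n+g+δ, and in any Cobb-Douglas steady state s = (n+g+δ)·k/y = MPK·k/y = capital's share 0.35.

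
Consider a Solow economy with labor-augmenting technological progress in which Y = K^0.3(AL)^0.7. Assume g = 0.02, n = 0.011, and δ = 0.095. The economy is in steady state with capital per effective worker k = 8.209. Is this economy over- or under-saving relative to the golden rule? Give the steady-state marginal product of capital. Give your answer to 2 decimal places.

over-saving; MPK ≈ 0.07

Break-even investment rate: n + g + δ = 0.011 + 0.02 + 0.095 = 0.126.
MPK = 0.3·k^(0.3−1) = 0.3·8.209^(-0.7) ≈ 0.0687.
MPK < 0.126, so the economy is dynamically inefficient (over-saving).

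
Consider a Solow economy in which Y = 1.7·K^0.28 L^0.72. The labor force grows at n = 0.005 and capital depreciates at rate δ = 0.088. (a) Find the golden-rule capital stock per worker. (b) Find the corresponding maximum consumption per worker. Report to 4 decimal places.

n + δ = 0.005 + 0.088 = 0.093.
Golden rule sets MPK = n+δ: 0.28·1.7·k^(0.28−1) = 0.093, so k_gold = (0.28·1.7/0.093)^(1/0.72) ≈ 9.6582.
y_gold = 1.7·9.6582^0.28 ≈ 3.2079; c_gold = y_gold − 0.093·k_gold ≈ 2.3097.

(a) k_gold ≈ 9.6582; (b) c_gold ≈ 2.3097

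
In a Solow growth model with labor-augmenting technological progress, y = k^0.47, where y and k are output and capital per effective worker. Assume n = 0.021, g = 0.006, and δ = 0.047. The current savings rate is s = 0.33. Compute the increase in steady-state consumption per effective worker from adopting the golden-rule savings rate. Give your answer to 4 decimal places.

Δc ≈ 0.2079

The effective depreciation rate is n + g + δ = 0.021 + 0.006 + 0.047 = 0.074.
Current steady state (s = 0.33): k* = (0.33/0.074)^(1/0.53) ≈ 16.7904, y* = 16.7904^0.47 ≈ 3.7651, c* = (1−0.33)·3.7651 ≈ 2.5226.
At the golden rule the marginal product of capital equals n+g+δ: 0.47·k^(0.47−1) = 0.074. Solving, k_gold = (0.47/0.074)^(1/0.53) ≈ 32.7221.
y_gold = 32.7221^0.47 ≈ 5.1520, c_gold = y_gold − 0.074·k_gold ≈ 2.7306.
Gain: Δc = 2.7306 − 2.5226 ≈ 0.2079.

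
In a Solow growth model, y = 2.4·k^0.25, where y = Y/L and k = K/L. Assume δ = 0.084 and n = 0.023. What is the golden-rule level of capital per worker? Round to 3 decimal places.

k_gold ≈ 9.962

Capital per worker breaks even when investment replaces (n + δ)·k; here n + δ = 0.107.
At the golden rule the marginal product of capital equals n+δ: 0.25·2.4·k^(0.25−1) = 0.107. Solving, k_gold = (0.25·2.4/0.107)^(1/0.75) ≈ 9.9622.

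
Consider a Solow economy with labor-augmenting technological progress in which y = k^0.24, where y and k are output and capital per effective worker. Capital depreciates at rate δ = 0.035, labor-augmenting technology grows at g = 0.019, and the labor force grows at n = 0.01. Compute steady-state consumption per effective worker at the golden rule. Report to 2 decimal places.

c_gold ≈ 1.15

n + g + δ = 0.01 + 0.019 + 0.035 = 0.064.
Maximizing c = f(k) − (n+g+δ)·k gives f'(k) = n+g+δ, i.e. 0.24·k^(0.24−1) = 0.064, so k_gold = (0.24/0.064)^(1/0.76) ≈ 5.6925.
y_gold = 5.6925^0.24 ≈ 1.5180.
c_gold = y_gold − (n+g+δ)·k_gold = 1.5180 − 0.064·5.6925 ≈ 1.1537.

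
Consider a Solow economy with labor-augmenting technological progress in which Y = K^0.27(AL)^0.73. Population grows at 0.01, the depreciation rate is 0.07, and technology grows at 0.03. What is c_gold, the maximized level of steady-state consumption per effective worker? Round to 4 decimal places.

The effective depreciation rate is n + g + δ = 0.01 + 0.03 + 0.07 = 0.11.
Maximizing c = f(k) − (n+g+δ)·k gives f'(k) = n+g+δ, i.e. 0.27·k^(0.27−1) = 0.11, so k_gold = (0.27/0.11)^(1/0.73) ≈ 3.4214.
y_gold = 3.4214^0.27 ≈ 1.3939.
c_gold = y_gold − (n+g+δ)·k_gold = 1.3939 − 0.11·3.4214 ≈ 1.0176.

c_gold ≈ 1.0176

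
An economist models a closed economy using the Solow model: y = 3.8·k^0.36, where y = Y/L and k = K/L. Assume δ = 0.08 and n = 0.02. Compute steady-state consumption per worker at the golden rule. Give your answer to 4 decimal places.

n + δ = 0.02 + 0.08 = 0.1.
At the golden rule the marginal product of capital equals n+δ: 0.36·3.8·k^(0.36−1) = 0.1. Solving, k_gold = (0.36·3.8/0.1)^(1/0.64) ≈ 59.5847.
y_gold = 3.8·59.5847^0.36 ≈ 16.5513.
c_gold = y_gold − (n+δ)·k_gold = 16.5513 − 0.1·59.5847 ≈ 10.5928.

c_gold ≈ 10.5928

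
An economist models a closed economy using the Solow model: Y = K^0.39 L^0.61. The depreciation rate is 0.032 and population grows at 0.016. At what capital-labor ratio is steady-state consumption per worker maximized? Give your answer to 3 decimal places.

Break-even investment rate: n + δ = 0.016 + 0.032 = 0.048.
At the golden rule the marginal product of capital equals n+δ: 0.39·k^(0.39−1) = 0.048. Solving, k_gold = (0.39/0.048)^(1/0.61) ≈ 31.0109.

k_gold ≈ 31.011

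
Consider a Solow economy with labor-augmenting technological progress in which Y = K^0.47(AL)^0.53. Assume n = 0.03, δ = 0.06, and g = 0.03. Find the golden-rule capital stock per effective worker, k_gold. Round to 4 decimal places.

k_gold ≈ 13.1435

The effective depreciation rate is n + g + δ = 0.03 + 0.03 + 0.06 = 0.12.
Setting f'(k) = n+g+δ gives 0.47·k^(0.47−1) = 0.12, hence k_gold = (0.47/0.12)^(1/0.53) ≈ 13.1435.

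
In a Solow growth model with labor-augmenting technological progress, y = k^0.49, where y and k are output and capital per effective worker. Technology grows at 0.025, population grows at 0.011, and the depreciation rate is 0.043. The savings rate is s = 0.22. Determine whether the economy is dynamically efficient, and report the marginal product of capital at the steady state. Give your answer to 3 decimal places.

dynamically efficient; MPK ≈ 0.176

n + g + δ = 0.011 + 0.025 + 0.043 = 0.079.
Steady-state k*: s·k^0.49 = 0.079·k gives k* = (0.22/0.079)^(1/0.51) ≈ 7.4499.
MPK = 0.49·7.4499^(-0.51) ≈ 0.1760.
MPK > n+g+δ = 0.079, so the economy is dynamically efficient (under-saving).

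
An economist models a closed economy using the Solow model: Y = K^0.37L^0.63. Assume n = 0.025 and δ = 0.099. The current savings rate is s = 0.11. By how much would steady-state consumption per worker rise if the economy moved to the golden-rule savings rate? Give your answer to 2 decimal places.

Capital per worker breaks even when investment replaces (n + δ)·k; here n + δ = 0.124.
Current steady state (s = 0.11): k* = (0.11/0.124)^(1/0.63) ≈ 0.8268, y* = 0.8268^0.37 ≈ 0.9321, c* = (1−0.11)·0.9321 ≈ 0.8295.
At the golden rule the marginal product of capital equals n+δ: 0.37·k^(0.37−1) = 0.124. Solving, k_gold = (0.37/0.124)^(1/0.63) ≈ 5.6705.
y_gold = 5.6705^0.37 ≈ 1.9004, c_gold = y_gold − 0.124·k_gold ≈ 1.1972.
Gain: Δc = 1.1972 − 0.8295 ≈ 0.3677.

Δc ≈ 0.37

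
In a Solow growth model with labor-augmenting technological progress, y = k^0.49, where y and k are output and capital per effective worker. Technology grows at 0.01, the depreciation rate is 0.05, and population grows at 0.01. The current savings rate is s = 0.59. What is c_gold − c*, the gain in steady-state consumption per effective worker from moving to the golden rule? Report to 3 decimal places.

Δc ≈ 0.129

Break-even investment rate: n + g + δ = 0.01 + 0.01 + 0.05 = 0.07.
Current steady state (s = 0.59): k* = (0.59/0.07)^(1/0.51) ≈ 65.3437, y* = 65.3437^0.49 ≈ 7.7526, c* = (1−0.59)·7.7526 ≈ 3.1786.
At the golden rule the marginal product of capital equals n+g+δ: 0.49·k^(0.49−1) = 0.07. Solving, k_gold = (0.49/0.07)^(1/0.51) ≈ 45.3999.
y_gold = 45.3999^0.49 ≈ 6.4857, c_gold = y_gold − 0.07·k_gold ≈ 3.3077.
Gain: Δc = 3.3077 − 3.1786 ≈ 0.1291.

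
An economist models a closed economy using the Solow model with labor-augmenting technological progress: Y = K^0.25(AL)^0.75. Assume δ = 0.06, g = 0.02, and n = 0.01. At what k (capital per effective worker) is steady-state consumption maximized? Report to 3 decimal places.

k_gold ≈ 3.905

Capital per effective worker breaks even when investment replaces (n + g + δ)·k; here n + g + δ = 0.09.
At the golden rule the marginal product of capital equals n+g+δ: 0.25·k^(0.25−1) = 0.09. Solving, k_gold = (0.25/0.09)^(1/0.75) ≈ 3.9048.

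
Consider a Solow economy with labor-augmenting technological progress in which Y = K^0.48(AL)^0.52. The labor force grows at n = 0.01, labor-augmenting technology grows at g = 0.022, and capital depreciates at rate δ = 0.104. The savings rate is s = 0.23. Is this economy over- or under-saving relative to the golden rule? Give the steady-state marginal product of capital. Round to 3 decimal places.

under-saving; MPK ≈ 0.284

Capital per effective worker breaks even when investment replaces (n + g + δ)·k; here n + g + δ = 0.136.
Steady-state k*: s·k^0.48 = 0.136·k gives k* = (0.23/0.136)^(1/0.52) ≈ 2.7468.
MPK = 0.48·2.7468^(-0.52) ≈ 0.2838.
MPK > n+g+δ = 0.136, so the economy is dynamically efficient (under-saving).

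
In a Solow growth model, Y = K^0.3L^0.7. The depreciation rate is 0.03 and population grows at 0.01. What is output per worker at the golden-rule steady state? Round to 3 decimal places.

Break-even investment rate: n + δ = 0.01 + 0.03 = 0.04.
Maximizing c = f(k) − (n+δ)·k gives f'(k) = n+δ, i.e. 0.3·k^(0.3−1) = 0.04, so k_gold = (0.3/0.04)^(1/0.7) ≈ 17.7864.
Output: y_gold = k_gold^0.3 = 17.7864^0.3 ≈ 2.3715.

y_gold ≈ 2.372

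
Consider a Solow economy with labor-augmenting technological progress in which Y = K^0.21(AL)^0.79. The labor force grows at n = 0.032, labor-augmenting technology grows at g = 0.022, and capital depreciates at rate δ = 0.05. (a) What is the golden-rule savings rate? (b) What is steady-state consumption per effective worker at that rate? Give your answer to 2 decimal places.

(a) s_gold = 0.21; (b) c_gold ≈ 0.95

Break-even investment rate: n + g + δ = 0.032 + 0.022 + 0.05 = 0.104.
For Cobb-Douglas, s_gold equals capital's share: s_gold = 0.21.
Golden rule sets MPK = n+g+δ: 0.21·k^(0.21−1) = 0.104, so k_gold = (0.21/0.104)^(1/0.79) ≈ 2.4339.
y_gold = 2.4339^0.21 ≈ 1.2054; c_gold = (1−0.21)·y_gold ≈ 0.9523.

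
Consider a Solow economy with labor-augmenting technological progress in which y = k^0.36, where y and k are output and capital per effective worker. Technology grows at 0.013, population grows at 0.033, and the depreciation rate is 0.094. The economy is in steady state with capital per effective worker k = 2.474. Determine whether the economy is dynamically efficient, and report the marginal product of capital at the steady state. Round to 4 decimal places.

dynamically efficient; MPK ≈ 0.2016

n + g + δ = 0.033 + 0.013 + 0.094 = 0.14.
MPK = 0.36·k^(0.36−1) = 0.36·2.474^(-0.64) ≈ 0.2016.
MPK > 0.14, so the economy is dynamically efficient (under-saving).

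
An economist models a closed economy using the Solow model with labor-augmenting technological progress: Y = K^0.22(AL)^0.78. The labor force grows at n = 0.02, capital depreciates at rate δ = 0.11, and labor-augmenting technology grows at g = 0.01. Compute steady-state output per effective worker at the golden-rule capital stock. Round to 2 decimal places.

Capital per effective worker breaks even when investment replaces (n + g + δ)·k; here n + g + δ = 0.14.
Maximizing c = f(k) − (n+g+δ)·k gives f'(k) = n+g+δ, i.e. 0.22·k^(0.22−1) = 0.14, so k_gold = (0.22/0.14)^(1/0.78) ≈ 1.7851.
Output: y_gold = k_gold^0.22 = 1.7851^0.22 ≈ 1.1360.

y_gold ≈ 1.14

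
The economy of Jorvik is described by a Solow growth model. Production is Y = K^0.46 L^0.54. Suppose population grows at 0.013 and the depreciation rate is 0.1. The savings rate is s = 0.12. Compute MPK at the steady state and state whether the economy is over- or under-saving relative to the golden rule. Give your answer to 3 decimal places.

The effective depreciation rate is n + δ = 0.013 + 0.1 = 0.113.
Steady-state k*: s·k^0.46 = 0.113·k gives k* = (0.12/0.113)^(1/0.54) ≈ 1.1177.
MPK = 0.46·1.1177^(-0.54) ≈ 0.4332.
MPK > n+δ = 0.113, so the economy is dynamically efficient (under-saving).

under-saving; MPK ≈ 0.433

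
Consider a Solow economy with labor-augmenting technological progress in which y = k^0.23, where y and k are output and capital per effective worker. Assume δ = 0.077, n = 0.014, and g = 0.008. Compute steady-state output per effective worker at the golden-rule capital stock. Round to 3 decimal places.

Capital per effective worker breaks even when investment replaces (n + g + δ)·k; here n + g + δ = 0.099.
At the golden rule the marginal product of capital equals n+g+δ: 0.23·k^(0.23−1) = 0.099. Solving, k_gold = (0.23/0.099)^(1/0.77) ≈ 2.9884.
Output: y_gold = k_gold^0.23 = 2.9884^0.23 ≈ 1.2863.

y_gold ≈ 1.286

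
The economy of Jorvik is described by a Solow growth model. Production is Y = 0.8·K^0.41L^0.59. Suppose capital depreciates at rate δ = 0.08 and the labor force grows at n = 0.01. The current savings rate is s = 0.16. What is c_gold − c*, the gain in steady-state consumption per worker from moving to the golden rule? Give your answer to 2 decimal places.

Break-even investment rate: n + δ = 0.01 + 0.08 = 0.09.
Current steady state (s = 0.16): k* = (0.16·0.8/0.09)^(1/0.59) ≈ 1.8166, y* = 0.8·1.8166^0.41 ≈ 1.0219, c* = (1−0.16)·1.0219 ≈ 0.8584.
Setting f'(k) = n+δ gives 0.41·0.8·k^(0.41−1) = 0.09, hence k_gold = (0.41·0.8/0.09)^(1/0.59) ≈ 8.9519.
y_gold = 0.8·8.9519^0.41 ≈ 1.9651, c_gold = y_gold − 0.09·k_gold ≈ 1.1594.
Gain: Δc = 1.1594 − 0.8584 ≈ 0.3010.

Δc ≈ 0.30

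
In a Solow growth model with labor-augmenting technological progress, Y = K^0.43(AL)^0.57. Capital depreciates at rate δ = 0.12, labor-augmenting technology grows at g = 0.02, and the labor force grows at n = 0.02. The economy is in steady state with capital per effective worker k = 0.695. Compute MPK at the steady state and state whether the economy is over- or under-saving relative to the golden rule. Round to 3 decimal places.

under-saving; MPK ≈ 0.529

Break-even investment rate: n + g + δ = 0.02 + 0.02 + 0.12 = 0.16.
MPK = 0.43·k^(0.43−1) = 0.43·0.695^(-0.57) ≈ 0.5291.
MPK > 0.16, so the economy is dynamically efficient (under-saving).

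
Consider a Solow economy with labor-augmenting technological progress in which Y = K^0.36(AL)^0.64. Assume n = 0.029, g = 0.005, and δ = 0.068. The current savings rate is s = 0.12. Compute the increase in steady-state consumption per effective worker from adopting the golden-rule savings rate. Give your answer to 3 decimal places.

Capital per effective worker breaks even when investment replaces (n + g + δ)·k; here n + g + δ = 0.102.
Current steady state (s = 0.12): k* = (0.12/0.102)^(1/0.64) ≈ 1.2891, y* = 1.2891^0.36 ≈ 1.0957, c* = (1−0.12)·1.0957 ≈ 0.9642.
At the golden rule the marginal product of capital equals n+g+δ: 0.36·k^(0.36−1) = 0.102. Solving, k_gold = (0.36/0.102)^(1/0.64) ≈ 7.1744.
y_gold = 7.1744^0.36 ≈ 2.0327, c_gold = y_gold − 0.102·k_gold ≈ 1.3010.
Gain: Δc = 1.3010 − 0.9642 ≈ 0.3367.

Δc ≈ 0.337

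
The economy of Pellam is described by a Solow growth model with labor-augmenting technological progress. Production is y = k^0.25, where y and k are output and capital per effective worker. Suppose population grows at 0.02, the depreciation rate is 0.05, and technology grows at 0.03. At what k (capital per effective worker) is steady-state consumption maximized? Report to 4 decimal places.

k_gold ≈ 3.3930

Capital per effective worker breaks even when investment replaces (n + g + δ)·k; here n + g + δ = 0.1.
Maximizing c = f(k) − (n+g+δ)·k gives f'(k) = n+g+δ, i.e. 0.25·k^(0.25−1) = 0.1, so k_gold = (0.25/0.1)^(1/0.75) ≈ 3.3930.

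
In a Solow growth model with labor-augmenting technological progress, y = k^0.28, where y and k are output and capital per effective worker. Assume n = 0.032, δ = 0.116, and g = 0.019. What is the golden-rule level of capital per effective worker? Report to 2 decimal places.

n + g + δ = 0.032 + 0.019 + 0.116 = 0.167.
At the golden rule the marginal product of capital equals n+g+δ: 0.28·k^(0.28−1) = 0.167. Solving, k_gold = (0.28/0.167)^(1/0.72) ≈ 2.0499.

k_gold ≈ 2.05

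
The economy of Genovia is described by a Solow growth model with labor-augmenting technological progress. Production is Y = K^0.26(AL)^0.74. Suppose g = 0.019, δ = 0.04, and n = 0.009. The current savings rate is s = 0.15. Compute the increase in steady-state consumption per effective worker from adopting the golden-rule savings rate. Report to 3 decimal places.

n + g + δ = 0.009 + 0.019 + 0.04 = 0.068.
Current steady state (s = 0.15): k* = (0.15/0.068)^(1/0.74) ≈ 2.9127, y* = 2.9127^0.26 ≈ 1.3204, c* = (1−0.15)·1.3204 ≈ 1.1224.
At the golden rule the marginal product of capital equals n+g+δ: 0.26·k^(0.26−1) = 0.068. Solving, k_gold = (0.26/0.068)^(1/0.74) ≈ 6.1251.
y_gold = 6.1251^0.26 ≈ 1.6020, c_gold = y_gold − 0.068·k_gold ≈ 1.1854.
Gain: Δc = 1.1854 − 1.1224 ≈ 0.0631.

Δc ≈ 0.063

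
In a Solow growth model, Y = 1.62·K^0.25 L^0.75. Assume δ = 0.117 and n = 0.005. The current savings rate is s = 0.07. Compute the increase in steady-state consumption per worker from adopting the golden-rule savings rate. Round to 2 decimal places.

n + δ = 0.005 + 0.117 = 0.122.
Current steady state (s = 0.07): k* = (0.07·1.62/0.122)^(1/0.75) ≈ 0.9071, y* = 1.62·0.9071^0.25 ≈ 1.5810, c* = (1−0.07)·1.5810 ≈ 1.4703.
Setting f'(k) = n+δ gives 0.25·1.62·k^(0.25−1) = 0.122, hence k_gold = (0.25·1.62/0.122)^(1/0.75) ≈ 4.9521.
y_gold = 1.62·4.9521^0.25 ≈ 2.4166, c_gold = y_gold − 0.122·k_gold ≈ 1.8125.
Gain: Δc = 1.8125 − 1.4703 ≈ 0.3422.

Δc ≈ 0.34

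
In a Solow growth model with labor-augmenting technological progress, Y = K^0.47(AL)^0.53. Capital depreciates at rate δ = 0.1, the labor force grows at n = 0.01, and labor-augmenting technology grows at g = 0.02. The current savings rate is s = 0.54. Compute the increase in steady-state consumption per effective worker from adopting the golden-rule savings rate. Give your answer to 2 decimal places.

Δc ≈ 0.03

The effective depreciation rate is n + g + δ = 0.01 + 0.02 + 0.1 = 0.13.
Current steady state (s = 0.54): k* = (0.54/0.13)^(1/0.53) ≈ 14.6855, y* = 14.6855^0.47 ≈ 3.5354, c* = (1−0.54)·3.5354 ≈ 1.6263.
Setting f'(k) = n+g+δ gives 0.47·k^(0.47−1) = 0.13, hence k_gold = (0.47/0.13)^(1/0.53) ≈ 11.3011.
y_gold = 11.3011^0.47 ≈ 3.1258, c_gold = y_gold − 0.13·k_gold ≈ 1.6567.
Gain: Δc = 1.6567 − 1.6263 ≈ 0.0304.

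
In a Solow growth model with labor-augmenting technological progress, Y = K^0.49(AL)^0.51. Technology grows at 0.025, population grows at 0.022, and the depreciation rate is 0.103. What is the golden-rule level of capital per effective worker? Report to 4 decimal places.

k_gold ≈ 10.1871

n + g + δ = 0.022 + 0.025 + 0.103 = 0.15.
Maximizing c = f(k) − (n+g+δ)·k gives f'(k) = n+g+δ, i.e. 0.49·k^(0.49−1) = 0.15, so k_gold = (0.49/0.15)^(1/0.51) ≈ 10.1871.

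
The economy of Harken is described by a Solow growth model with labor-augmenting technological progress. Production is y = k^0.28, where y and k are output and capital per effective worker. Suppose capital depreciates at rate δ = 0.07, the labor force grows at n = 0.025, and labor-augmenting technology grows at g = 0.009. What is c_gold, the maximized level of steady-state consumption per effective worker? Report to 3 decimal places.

c_gold ≈ 1.058

The effective depreciation rate is n + g + δ = 0.025 + 0.009 + 0.07 = 0.104.
Golden rule sets MPK = n+g+δ: 0.28·k^(0.28−1) = 0.104, so k_gold = (0.28/0.104)^(1/0.72) ≈ 3.9573.
y_gold = 3.9573^0.28 ≈ 1.4698.
c_gold = y_gold − (n+g+δ)·k_gold = 1.4698 − 0.104·3.9573 ≈ 1.0583.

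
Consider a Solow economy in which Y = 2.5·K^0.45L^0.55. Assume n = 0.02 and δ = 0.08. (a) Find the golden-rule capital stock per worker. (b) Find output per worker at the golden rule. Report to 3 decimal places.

The effective depreciation rate is n + δ = 0.02 + 0.08 = 0.1.
Maximizing c = f(k) − (n+δ)·k gives f'(k) = n+δ, i.e. 0.45·2.5·k^(0.45−1) = 0.1, so k_gold = (0.45·2.5/0.1)^(1/0.55) ≈ 81.5054.
y_gold = 2.5·81.5054^0.45 ≈ 18.1123.

(a) k_gold ≈ 81.505; (b) y_gold ≈ 18.112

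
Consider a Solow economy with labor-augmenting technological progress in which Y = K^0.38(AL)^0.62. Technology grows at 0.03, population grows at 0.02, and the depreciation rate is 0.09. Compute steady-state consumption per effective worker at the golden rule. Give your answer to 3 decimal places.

c_gold ≈ 1.143

n + g + δ = 0.02 + 0.03 + 0.09 = 0.14.
Golden rule sets MPK = n+g+δ: 0.38·k^(0.38−1) = 0.14, so k_gold = (0.38/0.14)^(1/0.62) ≈ 5.0055.
y_gold = 5.0055^0.38 ≈ 1.8441.
c_gold = y_gold − (n+g+δ)·k_gold = 1.8441 − 0.14·5.0055 ≈ 1.1434.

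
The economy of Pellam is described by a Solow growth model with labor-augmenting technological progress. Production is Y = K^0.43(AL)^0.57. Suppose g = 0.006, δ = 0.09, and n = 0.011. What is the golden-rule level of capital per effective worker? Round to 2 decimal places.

k_gold ≈ 11.48

Break-even investment rate: n + g + δ = 0.011 + 0.006 + 0.09 = 0.107.
Golden rule sets MPK = n+g+δ: 0.43·k^(0.43−1) = 0.107, so k_gold = (0.43/0.107)^(1/0.57) ≈ 11.4762.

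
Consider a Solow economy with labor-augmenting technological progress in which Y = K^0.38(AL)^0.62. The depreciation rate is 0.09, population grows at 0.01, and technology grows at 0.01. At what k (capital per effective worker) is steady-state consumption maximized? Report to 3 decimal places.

The effective depreciation rate is n + g + δ = 0.01 + 0.01 + 0.09 = 0.11.
At the golden rule the marginal product of capital equals n+g+δ: 0.38·k^(0.38−1) = 0.11. Solving, k_gold = (0.38/0.11)^(1/0.62) ≈ 7.3854.

k_gold ≈ 7.385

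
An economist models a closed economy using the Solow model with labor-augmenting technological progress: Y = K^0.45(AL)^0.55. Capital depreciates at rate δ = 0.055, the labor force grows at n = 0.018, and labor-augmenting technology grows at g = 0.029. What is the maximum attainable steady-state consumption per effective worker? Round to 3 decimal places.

The effective depreciation rate is n + g + δ = 0.018 + 0.029 + 0.055 = 0.102.
Setting f'(k) = n+g+δ gives 0.45·k^(0.45−1) = 0.102, hence k_gold = (0.45/0.102)^(1/0.55) ≈ 14.8601.
y_gold = 14.8601^0.45 ≈ 3.3683.
c_gold = y_gold − (n+g+δ)·k_gold = 3.3683 − 0.102·14.8601 ≈ 1.8526.

c_gold ≈ 1.853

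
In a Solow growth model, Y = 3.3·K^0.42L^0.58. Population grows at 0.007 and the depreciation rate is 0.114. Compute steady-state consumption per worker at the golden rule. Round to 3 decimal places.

Capital per worker breaks even when investment replaces (n + δ)·k; here n + δ = 0.121.
Setting f'(k) = n+δ gives 0.42·3.3·k^(0.42−1) = 0.121, hence k_gold = (0.42·3.3/0.121)^(1/0.58) ≈ 66.9613.
y_gold = 3.3·66.9613^0.42 ≈ 19.2912.
c_gold = y_gold − (n+δ)·k_gold = 19.2912 − 0.121·66.9613 ≈ 11.1889.

c_gold ≈ 11.189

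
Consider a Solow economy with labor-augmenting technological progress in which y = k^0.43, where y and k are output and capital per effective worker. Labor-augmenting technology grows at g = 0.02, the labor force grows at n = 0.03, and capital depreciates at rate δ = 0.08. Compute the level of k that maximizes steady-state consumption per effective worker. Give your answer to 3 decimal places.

n + g + δ = 0.03 + 0.02 + 0.08 = 0.13.
Golden rule sets MPK = n+g+δ: 0.43·k^(0.43−1) = 0.13, so k_gold = (0.43/0.13)^(1/0.57) ≈ 8.1554.

k_gold ≈ 8.155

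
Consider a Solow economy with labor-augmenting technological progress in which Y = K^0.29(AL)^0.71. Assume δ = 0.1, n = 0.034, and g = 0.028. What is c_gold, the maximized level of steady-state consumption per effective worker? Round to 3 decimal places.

The effective depreciation rate is n + g + δ = 0.034 + 0.028 + 0.1 = 0.162.
Maximizing c = f(k) − (n+g+δ)·k gives f'(k) = n+g+δ, i.e. 0.29·k^(0.29−1) = 0.162, so k_gold = (0.29/0.162)^(1/0.71) ≈ 2.2708.
y_gold = 2.2708^0.29 ≈ 1.2685.
c_gold = y_gold − (n+g+δ)·k_gold = 1.2685 − 0.162·2.2708 ≈ 0.9006.

c_gold ≈ 0.901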